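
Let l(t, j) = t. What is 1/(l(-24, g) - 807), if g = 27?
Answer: -1/831 ≈ -0.0012034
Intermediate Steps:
1/(l(-24, g) - 807) = 1/(-24 - 807) = 1/(-831) = -1/831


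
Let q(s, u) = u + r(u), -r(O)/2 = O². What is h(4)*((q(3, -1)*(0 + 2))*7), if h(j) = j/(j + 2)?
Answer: -28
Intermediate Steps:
r(O) = -2*O²
h(j) = j/(2 + j)
q(s, u) = u - 2*u²
h(4)*((q(3, -1)*(0 + 2))*7) = (4/(2 + 4))*(((-(1 - 2*(-1)))*(0 + 2))*7) = (4/6)*((-(1 + 2)*2)*7) = (4*(⅙))*((-1*3*2)*7) = 2*(-3*2*7)/3 = 2*(-6*7)/3 = (⅔)*(-42) = -28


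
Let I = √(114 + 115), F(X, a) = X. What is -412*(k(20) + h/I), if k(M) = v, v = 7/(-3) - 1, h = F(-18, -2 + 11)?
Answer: 4120/3 + 7416*√229/229 ≈ 1863.4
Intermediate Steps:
I = √229 ≈ 15.133
h = -18
v = -10/3 (v = 7*(-⅓) - 1 = -7/3 - 1 = -10/3 ≈ -3.3333)
k(M) = -10/3
-412*(k(20) + h/I) = -412*(-10/3 - 18*√229/229) = 4120/3 + 7416*√229/229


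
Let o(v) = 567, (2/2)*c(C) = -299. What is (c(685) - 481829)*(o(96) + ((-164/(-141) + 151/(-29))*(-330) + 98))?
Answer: -1313916921360/1363 ≈ -9.6399e+8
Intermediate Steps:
c(C) = -299
(c(685) - 481829)*(o(96) + ((-164/(-141) + 151/(-29))*(-330) + 98)) = (-299 - 481829)*(567 + ((-164/(-141) + 151/(-29))*(-330) + 98)) = -482128*(567 + ((-164*(-1/141) + 151*(-1/29))*(-330) + 98)) = -482128*(567 + ((164/141 - 151/29)*(-330) + 98)) = -482128*(567 + (-16535/4089*(-330) + 98)) = -482128*(567 + (1818850/1363 + 98)) = -482128*(567 + 1952424/1363) = -482128*2725245/1363 = -1313916921360/1363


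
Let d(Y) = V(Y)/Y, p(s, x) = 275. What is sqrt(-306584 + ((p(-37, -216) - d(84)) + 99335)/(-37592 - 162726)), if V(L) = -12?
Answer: I*sqrt(602818013633745630)/1402226 ≈ 553.7*I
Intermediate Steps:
d(Y) = -12/Y
sqrt(-306584 + ((p(-37, -216) - d(84)) + 99335)/(-37592 - 162726)) = sqrt(-306584 + ((275 - (-12)/84) + 99335)/(-37592 - 162726)) = sqrt(-306584 + ((275 - (-12)/84) + 99335)/(-200318)) = sqrt(-306584 + ((275 - 1*(-1/7)) + 99335)*(-1/200318)) = sqrt(-306584 + ((275 + 1/7) + 99335)*(-1/200318)) = sqrt(-306584 + (1926/7 + 99335)*(-1/200318)) = sqrt(-306584 + (697271/7)*(-1/200318)) = sqrt(-306584 - 697271/1402226) = sqrt(-429900753255/1402226) = I*sqrt(602818013633745630)/1402226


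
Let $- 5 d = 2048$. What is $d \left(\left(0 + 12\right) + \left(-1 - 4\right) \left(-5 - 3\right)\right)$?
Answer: $- \frac{106496}{5} \approx -21299.0$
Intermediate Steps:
$d = - \frac{2048}{5}$ ($d = \left(- \frac{1}{5}\right) 2048 = - \frac{2048}{5} \approx -409.6$)
$d \left(\left(0 + 12\right) + \left(-1 - 4\right) \left(-5 - 3\right)\right) = - \frac{2048 \left(\left(0 + 12\right) + \left(-1 - 4\right) \left(-5 - 3\right)\right)}{5} = - \frac{2048 \left(12 - -40\right)}{5} = - \frac{2048 \left(12 + 40\right)}{5} = \left(- \frac{2048}{5}\right) 52 = - \frac{106496}{5}$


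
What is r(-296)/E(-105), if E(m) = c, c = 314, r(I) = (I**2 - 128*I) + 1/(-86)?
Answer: 10793343/27004 ≈ 399.69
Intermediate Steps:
r(I) = -1/86 + I**2 - 128*I (r(I) = (I**2 - 128*I) - 1/86 = -1/86 + I**2 - 128*I)
E(m) = 314
r(-296)/E(-105) = (-1/86 + (-296)**2 - 128*(-296))/314 = (-1/86 + 87616 + 37888)*(1/314) = (10793343/86)*(1/314) = 10793343/27004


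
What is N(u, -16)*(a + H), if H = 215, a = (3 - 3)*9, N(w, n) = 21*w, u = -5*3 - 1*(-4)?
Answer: -49665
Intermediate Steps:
u = -11 (u = -15 + 4 = -11)
a = 0 (a = 0*9 = 0)
N(u, -16)*(a + H) = (21*(-11))*(0 + 215) = -231*215 = -49665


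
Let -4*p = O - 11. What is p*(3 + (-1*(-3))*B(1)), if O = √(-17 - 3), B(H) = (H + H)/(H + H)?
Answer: 33/2 - 3*I*√5 ≈ 16.5 - 6.7082*I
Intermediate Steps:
B(H) = 1 (B(H) = (2*H)/((2*H)) = (2*H)*(1/(2*H)) = 1)
O = 2*I*√5 (O = √(-20) = 2*I*√5 ≈ 4.4721*I)
p = 11/4 - I*√5/2 (p = -(2*I*√5 - 11)/4 = -(-11 + 2*I*√5)/4 = 11/4 - I*√5/2 ≈ 2.75 - 1.118*I)
p*(3 + (-1*(-3))*B(1)) = (11/4 - I*√5/2)*(3 - 1*(-3)*1) = (11/4 - I*√5/2)*(3 + 3*1) = (11/4 - I*√5/2)*(3 + 3) = (11/4 - I*√5/2)*6 = 33/2 - 3*I*√5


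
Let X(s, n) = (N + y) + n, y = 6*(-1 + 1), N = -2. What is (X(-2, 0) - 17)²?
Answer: 361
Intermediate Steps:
y = 0 (y = 6*0 = 0)
X(s, n) = -2 + n (X(s, n) = (-2 + 0) + n = -2 + n)
(X(-2, 0) - 17)² = ((-2 + 0) - 17)² = (-2 - 17)² = (-19)² = 361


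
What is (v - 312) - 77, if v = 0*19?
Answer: -389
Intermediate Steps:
v = 0
(v - 312) - 77 = (0 - 312) - 77 = -312 - 77 = -389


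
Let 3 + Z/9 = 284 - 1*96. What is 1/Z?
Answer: 1/1665 ≈ 0.00060060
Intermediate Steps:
Z = 1665 (Z = -27 + 9*(284 - 1*96) = -27 + 9*(284 - 96) = -27 + 9*188 = -27 + 1692 = 1665)
1/Z = 1/1665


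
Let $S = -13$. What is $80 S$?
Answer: $-1040$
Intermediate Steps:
$80 S = 80 \left(-13\right) = -1040$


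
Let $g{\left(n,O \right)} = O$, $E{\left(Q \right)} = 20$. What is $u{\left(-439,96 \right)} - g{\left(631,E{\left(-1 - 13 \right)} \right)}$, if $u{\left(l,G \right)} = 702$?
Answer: $682$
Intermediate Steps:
$u{\left(-439,96 \right)} - g{\left(631,E{\left(-1 - 13 \right)} \right)} = 702 - 20 = 682$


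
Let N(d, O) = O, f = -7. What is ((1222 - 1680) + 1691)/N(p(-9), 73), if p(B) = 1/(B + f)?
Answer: 1233/73 ≈ 16.890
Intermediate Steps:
p(B) = 1/(-7 + B) (p(B) = 1/(B - 7) = 1/(-7 + B))
((1222 - 1680) + 1691)/N(p(-9), 73) = ((1222 - 1680) + 1691)/73 = (-458 + 1691)*(1/73) = 1233*(1/73) = 1233/73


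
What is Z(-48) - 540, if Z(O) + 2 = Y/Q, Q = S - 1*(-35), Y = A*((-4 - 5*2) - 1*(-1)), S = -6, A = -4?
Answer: -15666/29 ≈ -540.21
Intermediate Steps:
Y = 52 (Y = -4*((-4 - 5*2) - 1*(-1)) = -4*((-4 - 10) + 1) = -4*(-14 + 1) = -4*(-13) = 52)
Q = 29 (Q = -6 - 1*(-35) = -6 + 35 = 29)
Z(O) = -6/29 (Z(O) = -2 + 52/29 = -6/29)
Z(-48) - 540 = -6/29 - 540 = -15666/29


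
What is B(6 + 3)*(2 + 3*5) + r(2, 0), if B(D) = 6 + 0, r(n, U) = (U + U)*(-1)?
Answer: 102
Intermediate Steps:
r(n, U) = -2*U (r(n, U) = (2*U)*(-1) = -2*U)
B(D) = 6
B(6 + 3)*(2 + 3*5) + r(2, 0) = 6*(2 + 3*5) - 2*0 = 6*(2 + 15) + 0 = 6*17 + 0 = 102 + 0 = 102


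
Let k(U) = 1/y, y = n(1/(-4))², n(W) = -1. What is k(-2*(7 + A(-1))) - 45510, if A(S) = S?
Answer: -45509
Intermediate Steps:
y = 1 (y = (-1)² = 1)
k(U) = 1 (k(U) = 1/1 = 1)
k(-2*(7 + A(-1))) - 45510 = 1 - 45510 = -45509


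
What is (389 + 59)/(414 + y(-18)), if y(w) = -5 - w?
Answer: 64/61 ≈ 1.0492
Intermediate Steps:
(389 + 59)/(414 + y(-18)) = (389 + 59)/(414 + (-5 - 1*(-18))) = 448/(414 + (-5 + 18)) = 448/(414 + 13) = 448/427 = 448*(1/427) = 64/61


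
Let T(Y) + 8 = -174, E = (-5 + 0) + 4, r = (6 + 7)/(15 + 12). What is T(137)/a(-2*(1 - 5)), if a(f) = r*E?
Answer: 378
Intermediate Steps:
r = 13/27 ≈ 0.48148
E = -1 (E = -5 + 4 = -1)
T(Y) = -182 (T(Y) = -8 - 174 = -182)
a(f) = -13/27 (a(f) = (13/27)*(-1) = -13/27)
T(137)/a(-2*(1 - 5)) = -182/(-13/27) = -182*(-27/13) = 378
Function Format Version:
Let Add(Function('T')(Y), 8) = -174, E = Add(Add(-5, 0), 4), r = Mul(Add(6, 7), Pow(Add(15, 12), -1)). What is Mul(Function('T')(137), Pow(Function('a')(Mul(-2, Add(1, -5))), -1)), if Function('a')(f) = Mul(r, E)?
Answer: 378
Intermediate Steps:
r = Rational(13, 27) (r = Mul(13, Pow(27, -1)) = Mul(13, Rational(1, 27)) = Rational(13, 27) ≈ 0.48148)
E = -1 (E = Add(-5, 4) = -1)
Function('T')(Y) = -182 (Function('T')(Y) = Add(-8, -174) = -182)
Function('a')(f) = Rational(-13, 27) (Function('a')(f) = Mul(Rational(13, 27), -1) = Rational(-13, 27))
Mul(Function('T')(137), Pow(Function('a')(Mul(-2, Add(1, -5))), -1)) = Mul(-182, Pow(Rational(-13, 27), -1)) = Mul(-182, Rational(-27, 13)) = 378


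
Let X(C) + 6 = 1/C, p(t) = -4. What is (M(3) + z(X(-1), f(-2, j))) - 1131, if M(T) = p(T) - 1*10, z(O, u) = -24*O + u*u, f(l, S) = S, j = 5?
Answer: -952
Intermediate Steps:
X(C) = -6 + 1/C
z(O, u) = u² - 24*O (z(O, u) = -24*O + u² = u² - 24*O)
M(T) = -14 (M(T) = -4 - 1*10 = -4 - 10 = -14)
(M(3) + z(X(-1), f(-2, j))) - 1131 = (-14 + (5² - 24*(-6 + 1/(-1)))) - 1131 = (-14 + (25 - 24*(-6 - 1))) - 1131 = (-14 + (25 - 24*(-7))) - 1131 = (-14 + (25 + 168)) - 1131 = (-14 + 193) - 1131 = 179 - 1131 = -952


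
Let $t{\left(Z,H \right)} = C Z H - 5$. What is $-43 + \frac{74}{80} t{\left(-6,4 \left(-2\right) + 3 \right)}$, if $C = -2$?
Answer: $- \frac{825}{8} \approx -103.13$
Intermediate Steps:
$t{\left(Z,H \right)} = -5 - 2 H Z$ ($t{\left(Z,H \right)} = - 2 Z H - 5 = - 2 H Z - 5 = -5 - 2 H Z$)
$-43 + \frac{74}{80} t{\left(-6,4 \left(-2\right) + 3 \right)} = -43 + \frac{74}{80} \left(-5 - 2 \left(4 \left(-2\right) + 3\right) \left(-6\right)\right) = -43 + 74 \cdot \frac{1}{80} \left(-5 - 2 \left(-8 + 3\right) \left(-6\right)\right) = -43 + \frac{37 \left(-5 - \left(-10\right) \left(-6\right)\right)}{40} = -43 + \frac{37 \left(-5 - 60\right)}{40} = -43 + \frac{37}{40} \left(-65\right) = -43 - \frac{481}{8} = - \frac{825}{8}$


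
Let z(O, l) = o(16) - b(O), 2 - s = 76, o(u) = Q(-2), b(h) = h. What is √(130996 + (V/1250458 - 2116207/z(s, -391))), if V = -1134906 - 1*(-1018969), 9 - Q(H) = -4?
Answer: √1262484035768510367186/108789846 ≈ 326.61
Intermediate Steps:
Q(H) = 13 (Q(H) = 9 - 1*(-4) = 9 + 4 = 13)
o(u) = 13
V = -115937 (V = -1134906 + 1018969 = -115937)
s = -74 (s = 2 - 1*76 = 2 - 76 = -74)
z(O, l) = 13 - O
√(130996 + (V/1250458 - 2116207/z(s, -391))) = √(130996 + (-115937/1250458 - 2116207/(13 - 1*(-74)))) = √(130996 + (-115937*1/1250458 - 2116207/(13 + 74))) = √(130996 + (-115937/1250458 - 2116207/87)) = √(130996 - 2646238059325/108789846) = √(11604796607291/108789846) = √1262484035768510367186/108789846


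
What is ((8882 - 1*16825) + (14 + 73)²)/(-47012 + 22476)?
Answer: 187/12268 ≈ 0.015243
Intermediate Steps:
((8882 - 1*16825) + (14 + 73)²)/(-47012 + 22476) = ((8882 - 16825) + 87²)/(-24536) = (-7943 + 7569)*(-1/24536) = -374*(-1/24536) = 187/12268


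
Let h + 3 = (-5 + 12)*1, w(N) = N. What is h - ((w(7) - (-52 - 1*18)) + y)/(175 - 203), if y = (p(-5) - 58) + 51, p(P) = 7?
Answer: 27/4 ≈ 6.7500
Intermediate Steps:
h = 4 (h = -3 + (-5 + 12)*1 = -3 + 7*1 = -3 + 7 = 4)
y = 0 (y = (7 - 58) + 51 = -51 + 51 = 0)
h - ((w(7) - (-52 - 1*18)) + y)/(175 - 203) = 4 - ((7 - (-52 - 1*18)) + 0)/(175 - 203) = 4 - ((7 - (-52 - 18)) + 0)/(-28) = 4 - ((7 - 1*(-70)) + 0)*(-1)/28 = 4 - ((7 + 70) + 0)*(-1)/28 = 4 - (77 + 0)*(-1)/28 = 4 - 77*(-1)/28 = 4 - 1*(-11/4) = 4 + 11/4 = 27/4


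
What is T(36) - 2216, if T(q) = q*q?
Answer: -920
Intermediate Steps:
T(q) = q²
T(36) - 2216 = 36² - 2216 = 1296 - 2216 = -920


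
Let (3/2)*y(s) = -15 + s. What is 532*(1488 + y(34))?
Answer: 2395064/3 ≈ 7.9836e+5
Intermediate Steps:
y(s) = -10 + 2*s/3 (y(s) = 2*(-15 + s)/3 = -10 + 2*s/3)
532*(1488 + y(34)) = 532*(1488 + (-10 + (⅔)*34)) = 532*(1488 + (-10 + 68/3)) = 532*(1488 + 38/3) = 532*(4502/3) = 2395064/3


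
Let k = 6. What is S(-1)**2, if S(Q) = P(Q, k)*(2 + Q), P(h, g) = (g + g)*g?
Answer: 5184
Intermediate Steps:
P(h, g) = 2*g**2 (P(h, g) = (2*g)*g = 2*g**2)
S(Q) = 144 + 72*Q (S(Q) = (2*6**2)*(2 + Q) = (2*36)*(2 + Q) = 72*(2 + Q) = 144 + 72*Q)
S(-1)**2 = (144 + 72*(-1))**2 = (144 - 72)**2 = 72**2 = 5184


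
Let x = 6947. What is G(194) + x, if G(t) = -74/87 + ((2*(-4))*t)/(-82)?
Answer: 24844427/3567 ≈ 6965.1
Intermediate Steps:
G(t) = -74/87 + 4*t/41 (G(t) = -74*1/87 - 8*t*(-1/82) = -74/87 + 4*t/41)
G(194) + x = (-74/87 + (4/41)*194) + 6947 = (-74/87 + 776/41) + 6947 = 64478/3567 + 6947 = 24844427/3567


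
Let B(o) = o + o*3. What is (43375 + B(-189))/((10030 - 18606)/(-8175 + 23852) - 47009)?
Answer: -668138063/736968669 ≈ -0.90660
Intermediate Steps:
B(o) = 4*o (B(o) = o + 3*o = 4*o)
(43375 + B(-189))/((10030 - 18606)/(-8175 + 23852) - 47009) = (43375 + 4*(-189))/((10030 - 18606)/(-8175 + 23852) - 47009) = (43375 - 756)/(-8576/15677 - 47009) = 42619/(-8576*1/15677 - 47009) = 42619/(-8576/15677 - 47009) = 42619/(-736968669/15677) = 42619*(-15677/736968669) = -668138063/736968669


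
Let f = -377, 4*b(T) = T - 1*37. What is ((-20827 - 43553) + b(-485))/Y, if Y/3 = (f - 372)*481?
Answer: 43007/720538 ≈ 0.059687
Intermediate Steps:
b(T) = -37/4 + T/4 (b(T) = (T - 1*37)/4 = (T - 37)/4 = (-37 + T)/4 = -37/4 + T/4)
Y = -1080807 (Y = 3*((-377 - 372)*481) = 3*(-749*481) = 3*(-360269) = -1080807)
((-20827 - 43553) + b(-485))/Y = ((-20827 - 43553) + (-37/4 + (¼)*(-485)))/(-1080807) = (-64380 + (-37/4 - 485/4))*(-1/1080807) = (-64380 - 261/2)*(-1/1080807) = -129021/2*(-1/1080807) = 43007/720538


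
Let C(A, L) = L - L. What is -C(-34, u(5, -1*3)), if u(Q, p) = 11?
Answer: 0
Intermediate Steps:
C(A, L) = 0
-C(-34, u(5, -1*3)) = -1*0 = 0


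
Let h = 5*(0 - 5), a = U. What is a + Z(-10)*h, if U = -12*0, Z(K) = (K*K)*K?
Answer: 25000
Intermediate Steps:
Z(K) = K³ (Z(K) = K²*K = K³)
U = 0
a = 0
h = -25 (h = 5*(-5) = -25)
a + Z(-10)*h = 0 + (-10)³*(-25) = 0 - 1000*(-25) = 0 + 25000 = 25000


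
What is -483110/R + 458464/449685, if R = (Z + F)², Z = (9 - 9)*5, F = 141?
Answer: -23125844174/993354165 ≈ -23.281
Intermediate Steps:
Z = 0 (Z = 0*5 = 0)
R = 19881 (R = (0 + 141)² = 141² = 19881)
-483110/R + 458464/449685 = -483110/19881 + 458464/449685 = -23125844174/993354165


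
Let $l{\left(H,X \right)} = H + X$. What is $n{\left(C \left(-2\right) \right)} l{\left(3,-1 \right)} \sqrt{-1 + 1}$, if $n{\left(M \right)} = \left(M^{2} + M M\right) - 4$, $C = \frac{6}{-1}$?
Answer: $0$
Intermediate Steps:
$C = -6$ ($C = 6 \left(-1\right) = -6$)
$n{\left(M \right)} = -4 + 2 M^{2}$ ($n{\left(M \right)} = \left(M^{2} + M^{2}\right) - 4 = 2 M^{2} - 4 = -4 + 2 M^{2}$)
$n{\left(C \left(-2\right) \right)} l{\left(3,-1 \right)} \sqrt{-1 + 1} = \left(-4 + 2 \left(\left(-6\right) \left(-2\right)\right)^{2}\right) \left(3 - 1\right) \sqrt{-1 + 1} = \left(-4 + 2 \cdot 12^{2}\right) 2 \sqrt{0} = \left(-4 + 2 \cdot 144\right) 2 \cdot 0 = \left(-4 + 288\right) 2 \cdot 0 = 284 \cdot 2 \cdot 0 = 568 \cdot 0 = 0$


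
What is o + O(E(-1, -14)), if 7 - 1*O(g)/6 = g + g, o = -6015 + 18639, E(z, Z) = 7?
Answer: 12582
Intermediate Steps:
o = 12624
O(g) = 42 - 12*g (O(g) = 42 - 6*(g + g) = 42 - 12*g)
o + O(E(-1, -14)) = 12624 + (42 - 12*7) = 12624 + (42 - 84) = 12624 - 42 = 12582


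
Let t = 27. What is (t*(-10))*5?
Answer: -1350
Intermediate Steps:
(t*(-10))*5 = (27*(-10))*5 = -270*5 = -1350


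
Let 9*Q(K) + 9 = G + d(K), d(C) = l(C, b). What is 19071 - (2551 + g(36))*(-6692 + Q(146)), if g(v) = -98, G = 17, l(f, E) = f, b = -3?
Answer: 147533161/9 ≈ 1.6393e+7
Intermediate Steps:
d(C) = C
Q(K) = 8/9 + K/9 (Q(K) = -1 + (17 + K)/9 = -1 + (17/9 + K/9) = 8/9 + K/9)
19071 - (2551 + g(36))*(-6692 + Q(146)) = 19071 - (2551 - 98)*(-6692 + (8/9 + (⅑)*146)) = 19071 - 2453*(-6692 + (8/9 + 146/9)) = 19071 - 2453*(-6692 + 154/9) = 19071 - 2453*(-60074)/9 = 19071 - 1*(-147361522/9) = 19071 + 147361522/9 = 147533161/9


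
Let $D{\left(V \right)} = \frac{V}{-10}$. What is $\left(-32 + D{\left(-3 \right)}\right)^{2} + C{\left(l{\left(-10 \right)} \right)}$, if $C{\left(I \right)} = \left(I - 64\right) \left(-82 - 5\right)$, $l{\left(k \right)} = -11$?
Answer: $\frac{752989}{100} \approx 7529.9$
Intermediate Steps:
$D{\left(V \right)} = - \frac{V}{10}$ ($D{\left(V \right)} = V \left(- \frac{1}{10}\right) = - \frac{V}{10}$)
$C{\left(I \right)} = 5568 - 87 I$ ($C{\left(I \right)} = \left(-64 + I\right) \left(-87\right) = 5568 - 87 I$)
$\left(-32 + D{\left(-3 \right)}\right)^{2} + C{\left(l{\left(-10 \right)} \right)} = \left(-32 - - \frac{3}{10}\right)^{2} + \left(5568 - -957\right) = \left(-32 + \frac{3}{10}\right)^{2} + \left(5568 + 957\right) = \left(- \frac{317}{10}\right)^{2} + 6525 = \frac{100489}{100} + 6525 = \frac{752989}{100}$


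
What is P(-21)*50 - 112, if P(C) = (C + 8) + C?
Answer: -1812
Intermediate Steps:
P(C) = 8 + 2*C (P(C) = (8 + C) + C = 8 + 2*C)
P(-21)*50 - 112 = (8 + 2*(-21))*50 - 112 = (8 - 42)*50 - 112 = -34*50 - 112 = -1700 - 112 = -1812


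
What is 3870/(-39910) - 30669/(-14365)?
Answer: 8987748/4410055 ≈ 2.0380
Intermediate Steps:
3870/(-39910) - 30669/(-14365) = 3870*(-1/39910) - 30669*(-1/14365) = -387/3991 + 30669/14365 = 8987748/4410055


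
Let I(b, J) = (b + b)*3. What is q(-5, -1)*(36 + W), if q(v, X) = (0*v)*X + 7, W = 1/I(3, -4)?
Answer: 4543/18 ≈ 252.39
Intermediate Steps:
I(b, J) = 6*b (I(b, J) = (2*b)*3 = 6*b)
W = 1/18 (W = 1/(6*3) = 1/18 ≈ 0.055556)
q(v, X) = 7 (q(v, X) = 0*X + 7 = 0 + 7 = 7)
q(-5, -1)*(36 + W) = 7*(36 + 1/18) = 7*(649/18) = 4543/18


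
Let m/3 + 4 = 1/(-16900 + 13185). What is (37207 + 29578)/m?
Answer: -248106275/44583 ≈ -5565.0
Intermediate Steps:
m = -44583/3715 (m = -12 + 3/(-16900 + 13185) = -12 + 3/(-3715) = -12 + 3*(-1/3715) = -12 - 3/3715 = -44583/3715 ≈ -12.001)
(37207 + 29578)/m = (37207 + 29578)/(-44583/3715) = 66785*(-3715/44583) = -248106275/44583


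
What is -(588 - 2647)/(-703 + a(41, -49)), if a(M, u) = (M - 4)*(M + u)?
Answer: -2059/999 ≈ -2.0611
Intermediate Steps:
a(M, u) = (-4 + M)*(M + u)
-(588 - 2647)/(-703 + a(41, -49)) = -(588 - 2647)/(-703 + (41² - 4*41 - 4*(-49) + 41*(-49))) = -(-2059)/(-703 + (1681 - 164 + 196 - 2009)) = -(-2059)/(-703 - 296) = -(-2059)/(-999) = -(-2059)*(-1)/999 = -1*2059/999 = -2059/999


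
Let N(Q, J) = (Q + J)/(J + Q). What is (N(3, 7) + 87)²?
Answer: 7744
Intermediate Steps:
N(Q, J) = 1 (N(Q, J) = (J + Q)/(J + Q) = 1)
(N(3, 7) + 87)² = (1 + 87)² = 88² = 7744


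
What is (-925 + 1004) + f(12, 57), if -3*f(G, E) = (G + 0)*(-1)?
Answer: 83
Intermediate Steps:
f(G, E) = G/3 (f(G, E) = -(G + 0)*(-1)/3 = -G*(-1)/3 = -(-1)*G/3 = G/3)
(-925 + 1004) + f(12, 57) = (-925 + 1004) + (⅓)*12 = 79 + 4 = 83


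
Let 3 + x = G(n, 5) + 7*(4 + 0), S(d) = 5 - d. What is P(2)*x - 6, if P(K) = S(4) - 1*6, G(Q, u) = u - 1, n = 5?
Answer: -151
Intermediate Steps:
G(Q, u) = -1 + u
x = 29 (x = -3 + ((-1 + 5) + 7*(4 + 0)) = -3 + (4 + 7*4) = -3 + (4 + 28) = -3 + 32 = 29)
P(K) = -5 (P(K) = (5 - 1*4) - 1*6 = (5 - 4) - 6 = 1 - 6 = -5)
P(2)*x - 6 = -5*29 - 6 = -145 - 6 = -151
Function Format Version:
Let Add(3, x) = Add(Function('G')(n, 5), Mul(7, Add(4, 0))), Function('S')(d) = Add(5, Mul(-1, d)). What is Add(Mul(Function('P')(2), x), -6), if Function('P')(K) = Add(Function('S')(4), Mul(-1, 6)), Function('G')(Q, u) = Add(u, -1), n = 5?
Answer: -151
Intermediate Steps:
Function('G')(Q, u) = Add(-1, u)
x = 29 (x = Add(-3, Add(Add(-1, 5), Mul(7, Add(4, 0)))) = Add(-3, Add(4, Mul(7, 4))) = Add(-3, Add(4, 28)) = Add(-3, 32) = 29)
Function('P')(K) = -5 (Function('P')(K) = Add(Add(5, Mul(-1, 4)), Mul(-1, 6)) = Add(Add(5, -4), -6) = Add(1, -6) = -5)
Add(Mul(Function('P')(2), x), -6) = Add(Mul(-5, 29), -6) = Add(-145, -6) = -151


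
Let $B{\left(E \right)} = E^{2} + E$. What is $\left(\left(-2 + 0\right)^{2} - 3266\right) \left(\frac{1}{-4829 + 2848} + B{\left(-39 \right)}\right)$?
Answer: $- \frac{1368101906}{283} \approx -4.8343 \cdot 10^{6}$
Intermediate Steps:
$B{\left(E \right)} = E + E^{2}$
$\left(\left(-2 + 0\right)^{2} - 3266\right) \left(\frac{1}{-4829 + 2848} + B{\left(-39 \right)}\right) = \left(\left(-2 + 0\right)^{2} - 3266\right) \left(\frac{1}{-4829 + 2848} - 39 \left(1 - 39\right)\right) = \left(\left(-2\right)^{2} - 3266\right) \left(\frac{1}{-1981} - -1482\right) = \left(4 - 3266\right) \left(- \frac{1}{1981} + 1482\right) = \left(-3262\right) \frac{2935841}{1981} = - \frac{1368101906}{283}$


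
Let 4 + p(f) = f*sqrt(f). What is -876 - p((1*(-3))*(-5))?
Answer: -872 - 15*sqrt(15) ≈ -930.09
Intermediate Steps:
p(f) = -4 + f**(3/2) (p(f) = -4 + f*sqrt(f) = -4 + f**(3/2))
-876 - p((1*(-3))*(-5)) = -876 - (-4 + ((1*(-3))*(-5))**(3/2)) = -876 - (-4 + (-3*(-5))**(3/2)) = -876 - (-4 + 15**(3/2)) = -876 - (-4 + 15*sqrt(15)) = -876 + (4 - 15*sqrt(15)) = -872 - 15*sqrt(15)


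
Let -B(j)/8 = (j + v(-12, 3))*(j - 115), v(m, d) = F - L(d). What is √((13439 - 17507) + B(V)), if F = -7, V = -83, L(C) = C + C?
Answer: 6*I*√4337 ≈ 395.14*I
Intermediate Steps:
L(C) = 2*C
v(m, d) = -7 - 2*d
B(j) = -8*(-115 + j)*(-13 + j) (B(j) = -8*(j + (-7 - 2*3))*(j - 115) = -8*(j + (-7 - 6))*(-115 + j) = -8*(j - 13)*(-115 + j) = -8*(-13 + j)*(-115 + j) = -8*(-115 + j)*(-13 + j))
√((13439 - 17507) + B(V)) = √((13439 - 17507) + (-11960 - 8*(-83)² + 1024*(-83))) = √(-4068 + (-11960 - 8*6889 - 84992)) = √(-4068 + (-11960 - 55112 - 84992)) = √(-4068 - 152064) = √(-156132) = 6*I*√4337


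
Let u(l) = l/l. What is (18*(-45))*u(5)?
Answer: -810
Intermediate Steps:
u(l) = 1
(18*(-45))*u(5) = (18*(-45))*1 = -810*1 = -810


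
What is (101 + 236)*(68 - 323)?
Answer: -85935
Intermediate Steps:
(101 + 236)*(68 - 323) = 337*(-255) = -85935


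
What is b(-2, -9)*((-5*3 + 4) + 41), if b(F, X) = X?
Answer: -270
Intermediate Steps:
b(-2, -9)*((-5*3 + 4) + 41) = -9*((-5*3 + 4) + 41) = -9*((-15 + 4) + 41) = -9*(-11 + 41) = -9*30 = -270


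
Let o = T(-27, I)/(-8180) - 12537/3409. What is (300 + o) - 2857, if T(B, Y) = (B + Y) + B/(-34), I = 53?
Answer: -346829989657/135444440 ≈ -2560.7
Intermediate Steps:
T(B, Y) = Y + 33*B/34 (T(B, Y) = (B + Y) + B*(-1/34) = (B + Y) - B/34 = Y + 33*B/34)
o = -498556577/135444440 (o = (53 + (33/34)*(-27))/(-8180) - 12537/3409 = (53 - 891/34)*(-1/8180) - 12537*1/3409 = (911/34)*(-1/8180) - 1791/487 = -911/278120 - 1791/487 = -498556577/135444440 ≈ -3.6809)
(300 + o) - 2857 = (300 - 498556577/135444440) - 2857 = 40134775423/135444440 - 2857 = -346829989657/135444440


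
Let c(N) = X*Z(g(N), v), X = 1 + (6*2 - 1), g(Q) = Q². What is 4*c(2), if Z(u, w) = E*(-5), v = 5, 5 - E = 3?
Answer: -480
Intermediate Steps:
E = 2 (E = 5 - 1*3 = 5 - 3 = 2)
Z(u, w) = -10 (Z(u, w) = 2*(-5) = -10)
X = 12 (X = 1 + (12 - 1) = 1 + 11 = 12)
c(N) = -120 (c(N) = 12*(-10) = -120)
4*c(2) = 4*(-120) = -480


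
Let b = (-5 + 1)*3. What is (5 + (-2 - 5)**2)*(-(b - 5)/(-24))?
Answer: -153/4 ≈ -38.250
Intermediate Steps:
b = -12 (b = -4*3 = -12)
(5 + (-2 - 5)**2)*(-(b - 5)/(-24)) = (5 + (-2 - 5)**2)*(-(-12 - 5)/(-24)) = (5 + (-7)**2)*(-1*(-17)*(-1/24)) = (5 + 49)*(17*(-1/24)) = 54*(-17/24) = -153/4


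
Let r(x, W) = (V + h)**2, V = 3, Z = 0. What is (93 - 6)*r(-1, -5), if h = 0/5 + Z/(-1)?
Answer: 783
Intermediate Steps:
h = 0 (h = 0/5 + 0/(-1) = 0*(1/5) + 0*(-1) = 0 + 0 = 0)
r(x, W) = 9 (r(x, W) = (3 + 0)**2 = 3**2 = 9)
(93 - 6)*r(-1, -5) = (93 - 6)*9 = 87*9 = 783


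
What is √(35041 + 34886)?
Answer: √69927 ≈ 264.44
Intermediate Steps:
√(35041 + 34886) = √69927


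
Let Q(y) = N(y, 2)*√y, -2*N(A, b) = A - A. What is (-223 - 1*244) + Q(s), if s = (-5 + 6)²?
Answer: -467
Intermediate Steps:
N(A, b) = 0 (N(A, b) = -(A - A)/2 = -½*0 = 0)
s = 1 (s = 1² = 1)
Q(y) = 0 (Q(y) = 0*√y = 0)
(-223 - 1*244) + Q(s) = (-223 - 1*244) + 0 = (-223 - 244) + 0 = -467 + 0 = -467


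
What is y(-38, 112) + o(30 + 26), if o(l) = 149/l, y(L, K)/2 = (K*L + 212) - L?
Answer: -448523/56 ≈ -8009.3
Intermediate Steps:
y(L, K) = 424 - 2*L + 2*K*L (y(L, K) = 2*((K*L + 212) - L) = 2*((212 + K*L) - L) = 2*(212 - L + K*L) = 424 - 2*L + 2*K*L)
y(-38, 112) + o(30 + 26) = (424 - 2*(-38) + 2*112*(-38)) + 149/(30 + 26) = (424 + 76 - 8512) + 149/56 = -8012 + 149*(1/56) = -8012 + 149/56 = -448523/56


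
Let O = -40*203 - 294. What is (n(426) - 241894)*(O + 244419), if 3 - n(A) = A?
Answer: -57188023585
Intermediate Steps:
O = -8414 (O = -8120 - 294 = -8414)
n(A) = 3 - A
(n(426) - 241894)*(O + 244419) = ((3 - 1*426) - 241894)*(-8414 + 244419) = ((3 - 426) - 241894)*236005 = (-423 - 241894)*236005 = -242317*236005 = -57188023585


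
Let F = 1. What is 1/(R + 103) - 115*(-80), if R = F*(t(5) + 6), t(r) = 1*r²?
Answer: 1232801/134 ≈ 9200.0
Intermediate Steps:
t(r) = r²
R = 31 (R = 1*(5² + 6) = 1*(25 + 6) = 1*31 = 31)
1/(R + 103) - 115*(-80) = 1/(31 + 103) - 115*(-80) = 1/134 + 9200 = 1232801/134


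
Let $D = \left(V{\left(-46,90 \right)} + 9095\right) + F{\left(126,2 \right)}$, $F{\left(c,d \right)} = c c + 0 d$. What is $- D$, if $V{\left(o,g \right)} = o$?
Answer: $-24925$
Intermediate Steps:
$F{\left(c,d \right)} = c^{2}$ ($F{\left(c,d \right)} = c^{2} + 0 = c^{2}$)
$D = 24925$ ($D = \left(-46 + 9095\right) + 126^{2} = 9049 + 15876 = 24925$)
$- D = \left(-1\right) 24925 = -24925$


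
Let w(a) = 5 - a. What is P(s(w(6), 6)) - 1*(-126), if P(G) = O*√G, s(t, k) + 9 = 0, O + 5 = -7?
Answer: 126 - 36*I ≈ 126.0 - 36.0*I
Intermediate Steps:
O = -12 (O = -5 - 7 = -12)
s(t, k) = -9 (s(t, k) = -9 + 0 = -9)
P(G) = -12*√G
P(s(w(6), 6)) - 1*(-126) = -36*I - 1*(-126) = -36*I + 126 = 126 - 36*I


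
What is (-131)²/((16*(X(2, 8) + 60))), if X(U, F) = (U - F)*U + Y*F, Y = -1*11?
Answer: -17161/640 ≈ -26.814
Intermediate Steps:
Y = -11
X(U, F) = -11*F + U*(U - F) (X(U, F) = (U - F)*U - 11*F = U*(U - F) - 11*F = -11*F + U*(U - F))
(-131)²/((16*(X(2, 8) + 60))) = (-131)²/((16*((2² - 11*8 - 1*8*2) + 60))) = 17161/((16*((4 - 88 - 16) + 60))) = 17161/((16*(-100 + 60))) = 17161/((16*(-40))) = 17161/(-640) = 17161*(-1/640) = -17161/640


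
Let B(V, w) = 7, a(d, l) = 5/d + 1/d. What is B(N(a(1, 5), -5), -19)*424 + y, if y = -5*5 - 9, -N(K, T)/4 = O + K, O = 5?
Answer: 2934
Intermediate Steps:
a(d, l) = 6/d (a(d, l) = 5/d + 1/d = 6/d)
N(K, T) = -20 - 4*K (N(K, T) = -4*(5 + K) = -20 - 4*K)
y = -34 (y = -25 - 9 = -34)
B(N(a(1, 5), -5), -19)*424 + y = 7*424 - 34 = 2968 - 34 = 2934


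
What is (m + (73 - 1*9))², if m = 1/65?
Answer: 17313921/4225 ≈ 4098.0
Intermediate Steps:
m = 1/65 ≈ 0.015385
(m + (73 - 1*9))² = (1/65 + (73 - 1*9))² = (1/65 + (73 - 9))² = (1/65 + 64)² = (4161/65)² = 17313921/4225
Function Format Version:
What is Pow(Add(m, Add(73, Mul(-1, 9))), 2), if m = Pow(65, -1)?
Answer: Rational(17313921, 4225) ≈ 4098.0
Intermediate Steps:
m = Rational(1, 65) ≈ 0.015385
Pow(Add(m, Add(73, Mul(-1, 9))), 2) = Pow(Add(Rational(1, 65), Add(73, Mul(-1, 9))), 2) = Pow(Add(Rational(1, 65), Add(73, -9)), 2) = Pow(Add(Rational(1, 65), 64), 2) = Pow(Rational(4161, 65), 2) = Rational(17313921, 4225)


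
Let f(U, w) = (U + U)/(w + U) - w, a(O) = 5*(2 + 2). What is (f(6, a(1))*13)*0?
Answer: 0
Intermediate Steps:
a(O) = 20 (a(O) = 5*4 = 20)
f(U, w) = -w + 2*U/(U + w) (f(U, w) = (2*U)/(U + w) - w = 2*U/(U + w) - w = -w + 2*U/(U + w))
(f(6, a(1))*13)*0 = (((-1*20² + 2*6 - 1*6*20)/(6 + 20))*13)*0 = (((-1*400 + 12 - 120)/26)*13)*0 = (((-400 + 12 - 120)/26)*13)*0 = (((1/26)*(-508))*13)*0 = -254/13*13*0 = -254*0 = 0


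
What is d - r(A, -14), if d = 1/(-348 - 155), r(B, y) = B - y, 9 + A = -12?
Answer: 3520/503 ≈ 6.9980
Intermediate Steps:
A = -21 (A = -9 - 12 = -21)
d = -1/503 (d = 1/(-503) = -1/503 ≈ -0.0019881)
d - r(A, -14) = -1/503 - (-21 - 1*(-14)) = -1/503 - (-21 + 14) = -1/503 - 1*(-7) = -1/503 + 7 = 3520/503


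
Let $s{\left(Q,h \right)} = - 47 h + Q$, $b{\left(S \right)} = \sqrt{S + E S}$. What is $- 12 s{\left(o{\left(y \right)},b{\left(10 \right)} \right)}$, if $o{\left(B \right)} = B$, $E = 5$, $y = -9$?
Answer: $108 + 1128 \sqrt{15} \approx 4476.7$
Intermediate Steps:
$b{\left(S \right)} = \sqrt{6} \sqrt{S}$ ($b{\left(S \right)} = \sqrt{S + 5 S} = \sqrt{6 S} = \sqrt{6} \sqrt{S}$)
$s{\left(Q,h \right)} = Q - 47 h$
$- 12 s{\left(o{\left(y \right)},b{\left(10 \right)} \right)} = - 12 \left(-9 - 47 \sqrt{6} \sqrt{10}\right) = - 12 \left(-9 - 47 \cdot 2 \sqrt{15}\right) = - 12 \left(-9 - 94 \sqrt{15}\right) = 108 + 1128 \sqrt{15}$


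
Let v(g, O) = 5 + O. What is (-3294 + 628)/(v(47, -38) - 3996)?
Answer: 2666/4029 ≈ 0.66170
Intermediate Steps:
(-3294 + 628)/(v(47, -38) - 3996) = (-3294 + 628)/((5 - 38) - 3996) = -2666/(-33 - 3996) = -2666/(-4029) = -2666*(-1/4029) = 2666/4029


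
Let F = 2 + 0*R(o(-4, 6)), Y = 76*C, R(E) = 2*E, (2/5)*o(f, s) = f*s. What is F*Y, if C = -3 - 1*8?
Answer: -1672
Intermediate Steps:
C = -11 (C = -3 - 8 = -11)
o(f, s) = 5*f*s/2 (o(f, s) = 5*(f*s)/2 = 5*f*s/2)
Y = -836 (Y = 76*(-11) = -836)
F = 2 (F = 2 + 0*(2*((5/2)*(-4)*6)) = 2 + 0*(2*(-60)) = 2 + 0*(-120) = 2 + 0 = 2)
F*Y = 2*(-836) = -1672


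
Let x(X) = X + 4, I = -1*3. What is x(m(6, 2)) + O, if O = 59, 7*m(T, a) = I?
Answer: 438/7 ≈ 62.571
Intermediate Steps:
I = -3
m(T, a) = -3/7 (m(T, a) = (1/7)*(-3) = -3/7)
x(X) = 4 + X
x(m(6, 2)) + O = (4 - 3/7) + 59 = 25/7 + 59 = 438/7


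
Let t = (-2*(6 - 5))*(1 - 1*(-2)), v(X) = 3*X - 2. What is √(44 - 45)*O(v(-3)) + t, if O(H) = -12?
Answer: -6 - 12*I ≈ -6.0 - 12.0*I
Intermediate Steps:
v(X) = -2 + 3*X
t = -6 (t = (-2)*(1 + 2) = -2*1*3 = -2*3 = -6)
√(44 - 45)*O(v(-3)) + t = √(44 - 45)*(-12) - 6 = √(-1)*(-12) - 6 = I*(-12) - 6 = -12*I - 6 = -6 - 12*I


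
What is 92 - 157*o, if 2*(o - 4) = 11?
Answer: -2799/2 ≈ -1399.5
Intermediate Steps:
o = 19/2 (o = 4 + (½)*11 = 4 + 11/2 = 19/2 ≈ 9.5000)
92 - 157*o = 92 - 157*19/2 = 92 - 2983/2 = -2799/2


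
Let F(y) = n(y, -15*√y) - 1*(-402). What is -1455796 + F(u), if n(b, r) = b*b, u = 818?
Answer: -786270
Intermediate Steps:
n(b, r) = b²
F(y) = 402 + y² (F(y) = y² - 1*(-402) = y² + 402 = 402 + y²)
-1455796 + F(u) = -1455796 + (402 + 818²) = -1455796 + (402 + 669124) = -1455796 + 669526 = -786270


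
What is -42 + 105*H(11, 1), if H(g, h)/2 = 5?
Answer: 1008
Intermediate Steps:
H(g, h) = 10 (H(g, h) = 2*5 = 10)
-42 + 105*H(11, 1) = -42 + 105*10 = -42 + 1050 = 1008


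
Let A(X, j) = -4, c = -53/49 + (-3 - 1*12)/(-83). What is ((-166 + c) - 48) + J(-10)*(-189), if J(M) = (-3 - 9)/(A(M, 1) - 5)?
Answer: -1898886/4067 ≈ -466.90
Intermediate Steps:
c = -3664/4067 (c = -53*1/49 + (-3 - 12)*(-1/83) = -53/49 - 15*(-1/83) = -53/49 + 15/83 = -3664/4067 ≈ -0.90091)
J(M) = 4/3 (J(M) = (-3 - 9)/(-4 - 5) = -12/(-9) = -12*(-⅑) = 4/3)
((-166 + c) - 48) + J(-10)*(-189) = ((-166 - 3664/4067) - 48) + (4/3)*(-189) = (-678786/4067 - 48) - 252 = -874002/4067 - 252 = -1898886/4067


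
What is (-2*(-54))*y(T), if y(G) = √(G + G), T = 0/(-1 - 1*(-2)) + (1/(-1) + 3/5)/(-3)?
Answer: 72*√15/5 ≈ 55.771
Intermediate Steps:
T = 2/15 (T = 0/(-1 + 2) + (1*(-1) + 3*(⅕))*(-⅓) = 0/1 + (-1 + ⅗)*(-⅓) = 0*1 - ⅖*(-⅓) = 0 + 2/15 = 2/15 ≈ 0.13333)
y(G) = √2*√G (y(G) = √(2*G) = √2*√G)
(-2*(-54))*y(T) = (-2*(-54))*(√2*√(2/15)) = 108*(√2*(√30/15)) = 108*(2*√15/15) = 72*√15/5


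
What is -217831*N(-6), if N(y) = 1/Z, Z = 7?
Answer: -217831/7 ≈ -31119.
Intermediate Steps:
N(y) = 1/7
-217831*N(-6) = -217831*1/7 = -217831/7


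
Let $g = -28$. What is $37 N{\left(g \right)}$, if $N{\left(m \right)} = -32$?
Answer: $-1184$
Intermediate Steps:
$37 N{\left(g \right)} = 37 \left(-32\right) = -1184$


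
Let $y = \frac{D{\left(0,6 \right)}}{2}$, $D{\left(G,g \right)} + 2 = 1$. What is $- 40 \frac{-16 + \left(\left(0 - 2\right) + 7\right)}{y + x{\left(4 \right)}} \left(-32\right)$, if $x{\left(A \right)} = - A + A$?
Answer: $28160$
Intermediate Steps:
$x{\left(A \right)} = 0$
$D{\left(G,g \right)} = -1$ ($D{\left(G,g \right)} = -2 + 1 = -1$)
$y = - \frac{1}{2} \approx -0.5$
$- 40 \frac{-16 + \left(\left(0 - 2\right) + 7\right)}{y + x{\left(4 \right)}} \left(-32\right) = - 40 \frac{-16 + \left(\left(0 - 2\right) + 7\right)}{- \frac{1}{2} + 0} \left(-32\right) = - 40 \frac{-16 + \left(-2 + 7\right)}{- \frac{1}{2}} \left(-32\right) = - 40 \left(-16 + 5\right) \left(-2\right) \left(-32\right) = - 40 \left(\left(-11\right) \left(-2\right)\right) \left(-32\right) = \left(-40\right) 22 \left(-32\right) = \left(-880\right) \left(-32\right) = 28160$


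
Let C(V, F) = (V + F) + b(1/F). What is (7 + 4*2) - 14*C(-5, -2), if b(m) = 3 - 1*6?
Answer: 155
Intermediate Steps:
b(m) = -3 (b(m) = 3 - 6 = -3)
C(V, F) = -3 + F + V (C(V, F) = (V + F) - 3 = (F + V) - 3 = -3 + F + V)
(7 + 4*2) - 14*C(-5, -2) = (7 + 4*2) - 14*(-3 - 2 - 5) = (7 + 8) - 14*(-10) = 15 + 140 = 155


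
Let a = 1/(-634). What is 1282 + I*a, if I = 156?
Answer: 406316/317 ≈ 1281.8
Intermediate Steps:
a = -1/634 ≈ -0.0015773
1282 + I*a = 1282 + 156*(-1/634) = 1282 - 78/317 = 406316/317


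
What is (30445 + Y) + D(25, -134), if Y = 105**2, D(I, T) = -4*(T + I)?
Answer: 41906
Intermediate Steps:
D(I, T) = -4*I - 4*T (D(I, T) = -4*(I + T) = -4*I - 4*T)
Y = 11025
(30445 + Y) + D(25, -134) = (30445 + 11025) + (-4*25 - 4*(-134)) = 41470 + (-100 + 536) = 41470 + 436 = 41906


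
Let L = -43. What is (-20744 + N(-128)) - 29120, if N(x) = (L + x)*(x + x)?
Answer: -6088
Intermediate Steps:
N(x) = 2*x*(-43 + x) (N(x) = (-43 + x)*(x + x) = (-43 + x)*(2*x) = 2*x*(-43 + x))
(-20744 + N(-128)) - 29120 = (-20744 + 2*(-128)*(-43 - 128)) - 29120 = (-20744 + 2*(-128)*(-171)) - 29120 = (-20744 + 43776) - 29120 = 23032 - 29120 = -6088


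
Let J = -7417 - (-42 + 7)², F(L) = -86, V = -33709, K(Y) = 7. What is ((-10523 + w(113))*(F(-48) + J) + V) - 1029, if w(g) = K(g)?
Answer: 91748910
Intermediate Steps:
w(g) = 7
J = -8642 (J = -7417 - 1*(-35)² = -7417 - 1*1225 = -7417 - 1225 = -8642)
((-10523 + w(113))*(F(-48) + J) + V) - 1029 = ((-10523 + 7)*(-86 - 8642) - 33709) - 1029 = (-10516*(-8728) - 33709) - 1029 = (91783648 - 33709) - 1029 = 91749939 - 1029 = 91748910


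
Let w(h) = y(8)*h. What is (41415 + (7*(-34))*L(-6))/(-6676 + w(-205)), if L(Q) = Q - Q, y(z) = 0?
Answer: -41415/6676 ≈ -6.2036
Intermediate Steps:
L(Q) = 0
w(h) = 0 (w(h) = 0*h = 0)
(41415 + (7*(-34))*L(-6))/(-6676 + w(-205)) = (41415 + (7*(-34))*0)/(-6676 + 0) = (41415 - 238*0)/(-6676) = (41415 + 0)*(-1/6676) = 41415*(-1/6676) = -41415/6676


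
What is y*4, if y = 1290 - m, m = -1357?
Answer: 10588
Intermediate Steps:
y = 2647 (y = 1290 - 1*(-1357) = 1290 + 1357 = 2647)
y*4 = 2647*4 = 10588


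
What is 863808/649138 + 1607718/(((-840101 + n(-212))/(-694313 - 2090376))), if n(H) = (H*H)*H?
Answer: 1453098148047326454/3365205718301 ≈ 4.3180e+5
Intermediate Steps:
n(H) = H³ (n(H) = H²*H = H³)
863808/649138 + 1607718/(((-840101 + n(-212))/(-694313 - 2090376))) = 863808/649138 + 1607718/(((-840101 + (-212)³)/(-694313 - 2090376))) = 863808*(1/649138) + 1607718/(((-840101 - 9528128)/(-2784689))) = 431904/324569 + 1607718/((-10368229*(-1/2784689))) = 431904/324569 + 1607718/(10368229/2784689) = 431904/324569 + 1607718*(2784689/10368229) = 431904/324569 + 4476994629702/10368229 = 1453098148047326454/3365205718301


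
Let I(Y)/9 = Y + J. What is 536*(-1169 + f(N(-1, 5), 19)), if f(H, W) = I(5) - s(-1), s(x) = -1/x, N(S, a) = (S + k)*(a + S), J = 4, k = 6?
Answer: -583704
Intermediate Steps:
N(S, a) = (6 + S)*(S + a) (N(S, a) = (S + 6)*(a + S) = (6 + S)*(S + a))
I(Y) = 36 + 9*Y (I(Y) = 9*(Y + 4) = 9*(4 + Y) = 36 + 9*Y)
f(H, W) = 80 (f(H, W) = (36 + 9*5) - (-1)/(-1) = (36 + 45) - (-1)*(-1) = 81 - 1*1 = 81 - 1 = 80)
536*(-1169 + f(N(-1, 5), 19)) = 536*(-1169 + 80) = 536*(-1089) = -583704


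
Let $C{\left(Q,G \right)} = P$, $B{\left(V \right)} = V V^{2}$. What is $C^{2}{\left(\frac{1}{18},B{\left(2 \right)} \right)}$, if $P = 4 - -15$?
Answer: $361$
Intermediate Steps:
$P = 19$ ($P = 4 + 15 = 19$)
$B{\left(V \right)} = V^{3}$
$C{\left(Q,G \right)} = 19$
$C^{2}{\left(\frac{1}{18},B{\left(2 \right)} \right)} = 19^{2} = 361$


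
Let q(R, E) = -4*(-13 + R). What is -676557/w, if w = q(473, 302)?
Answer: 676557/1840 ≈ 367.69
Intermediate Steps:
q(R, E) = 52 - 4*R
w = -1840 (w = 52 - 4*473 = 52 - 1892 = -1840)
-676557/w = -676557/(-1840) = -676557*(-1/1840) = 676557/1840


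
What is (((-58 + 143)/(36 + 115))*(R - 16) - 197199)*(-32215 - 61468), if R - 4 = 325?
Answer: 2787110845252/151 ≈ 1.8458e+10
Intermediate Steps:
R = 329 (R = 4 + 325 = 329)
(((-58 + 143)/(36 + 115))*(R - 16) - 197199)*(-32215 - 61468) = (((-58 + 143)/(36 + 115))*(329 - 16) - 197199)*(-32215 - 61468) = ((85/151)*313 - 197199)*(-93683) = (26605/151 - 197199)*(-93683) = -29750444/151*(-93683) = 2787110845252/151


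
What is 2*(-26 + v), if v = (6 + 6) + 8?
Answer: -12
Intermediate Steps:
v = 20 (v = 12 + 8 = 20)
2*(-26 + v) = 2*(-26 + 20) = 2*(-6) = -12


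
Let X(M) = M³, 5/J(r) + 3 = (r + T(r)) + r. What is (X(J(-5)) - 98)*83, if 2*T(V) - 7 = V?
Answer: -14065927/1728 ≈ -8140.0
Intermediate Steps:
T(V) = 7/2 + V/2
J(r) = 5/(½ + 5*r/2) (J(r) = 5/(-3 + ((r + (7/2 + r/2)) + r)) = 5/(-3 + ((7/2 + 3*r/2) + r)) = 5/(-3 + (7/2 + 5*r/2)) = 5/(½ + 5*r/2))
(X(J(-5)) - 98)*83 = ((10/(1 + 5*(-5)))³ - 98)*83 = ((10/(1 - 25))³ - 98)*83 = ((10/(-24))³ - 98)*83 = ((10*(-1/24))³ - 98)*83 = ((-5/12)³ - 98)*83 = (-125/1728 - 98)*83 = -169469/1728*83 = -14065927/1728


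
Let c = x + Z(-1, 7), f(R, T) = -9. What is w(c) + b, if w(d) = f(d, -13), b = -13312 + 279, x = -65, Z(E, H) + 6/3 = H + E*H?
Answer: -13042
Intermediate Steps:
Z(E, H) = -2 + H + E*H (Z(E, H) = -2 + (H + E*H) = -2 + H + E*H)
c = -67 (c = -65 + (-2 + 7 - 1*7) = -65 + (-2 + 7 - 7) = -65 - 2 = -67)
b = -13033
w(d) = -9
w(c) + b = -9 - 13033 = -13042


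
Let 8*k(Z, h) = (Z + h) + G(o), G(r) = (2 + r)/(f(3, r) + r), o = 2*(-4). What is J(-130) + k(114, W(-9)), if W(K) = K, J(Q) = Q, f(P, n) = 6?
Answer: -233/2 ≈ -116.50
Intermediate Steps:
o = -8
G(r) = (2 + r)/(6 + r)
k(Z, h) = 3/8 + Z/8 + h/8 (k(Z, h) = ((Z + h) + (2 - 8)/(6 - 8))/8 = ((Z + h) - 6/(-2))/8 = ((Z + h) - 1/2*(-6))/8 = ((Z + h) + 3)/8 = (3 + Z + h)/8 = 3/8 + Z/8 + h/8)
J(-130) + k(114, W(-9)) = -130 + (3/8 + (1/8)*114 + (1/8)*(-9)) = -130 + (3/8 + 57/4 - 9/8) = -130 + 27/2 = -233/2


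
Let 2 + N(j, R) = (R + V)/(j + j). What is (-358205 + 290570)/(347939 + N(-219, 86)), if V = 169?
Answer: -9874710/50798717 ≈ -0.19439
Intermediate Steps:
N(j, R) = -2 + (169 + R)/(2*j) (N(j, R) = -2 + (R + 169)/(j + j) = -2 + (169 + R)/((2*j)) = -2 + (169 + R)*(1/(2*j)) = -2 + (169 + R)/(2*j))
(-358205 + 290570)/(347939 + N(-219, 86)) = (-358205 + 290570)/(347939 + (½)*(169 + 86 - 4*(-219))/(-219)) = -67635/(347939 + (½)*(-1/219)*(169 + 86 + 876)) = -67635/(347939 + (½)*(-1/219)*1131) = -67635/(347939 - 377/146) = -67635/50798717/146 = -67635*146/50798717 = -9874710/50798717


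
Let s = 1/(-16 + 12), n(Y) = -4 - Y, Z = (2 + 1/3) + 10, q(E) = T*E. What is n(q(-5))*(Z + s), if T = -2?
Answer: -1015/6 ≈ -169.17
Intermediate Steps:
q(E) = -2*E
Z = 37/3 (Z = (2 + 1*(⅓)) + 10 = (2 + ⅓) + 10 = 7/3 + 10 = 37/3 ≈ 12.333)
s = -¼ (s = 1/(-4) = -¼ ≈ -0.25000)
n(q(-5))*(Z + s) = (-4 - (-2)*(-5))*(37/3 - ¼) = (-4 - 1*10)*(145/12) = (-4 - 10)*(145/12) = -14*145/12 = -1015/6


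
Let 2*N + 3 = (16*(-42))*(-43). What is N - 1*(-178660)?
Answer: 386213/2 ≈ 1.9311e+5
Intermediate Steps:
N = 28893/2 (N = -3/2 + ((16*(-42))*(-43))/2 = -3/2 + (-672*(-43))/2 = -3/2 + (½)*28896 = -3/2 + 14448 = 28893/2 ≈ 14447.)
N - 1*(-178660) = 28893/2 - 1*(-178660) = 28893/2 + 178660 = 386213/2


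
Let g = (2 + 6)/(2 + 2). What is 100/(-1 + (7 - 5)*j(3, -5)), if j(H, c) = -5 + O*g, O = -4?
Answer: -100/27 ≈ -3.7037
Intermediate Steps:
g = 2 (g = 8/4 = 8*(¼) = 2)
j(H, c) = -13 (j(H, c) = -5 - 4*2 = -5 - 8 = -13)
100/(-1 + (7 - 5)*j(3, -5)) = 100/(-1 + (7 - 5)*(-13)) = 100/(-1 + 2*(-13)) = 100/(-1 - 26) = 100/(-27) = 100*(-1/27) = -100/27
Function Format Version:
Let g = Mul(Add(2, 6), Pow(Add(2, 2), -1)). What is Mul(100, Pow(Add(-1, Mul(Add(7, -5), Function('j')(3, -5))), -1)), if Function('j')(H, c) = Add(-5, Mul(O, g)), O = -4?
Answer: Rational(-100, 27) ≈ -3.7037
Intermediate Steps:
g = 2 (g = Mul(8, Pow(4, -1)) = Mul(8, Rational(1, 4)) = 2)
Function('j')(H, c) = -13 (Function('j')(H, c) = Add(-5, Mul(-4, 2)) = Add(-5, -8) = -13)
Mul(100, Pow(Add(-1, Mul(Add(7, -5), Function('j')(3, -5))), -1)) = Mul(100, Pow(Add(-1, Mul(Add(7, -5), -13)), -1)) = Mul(100, Pow(Add(-1, Mul(2, -13)), -1)) = Mul(100, Pow(Add(-1, -26), -1)) = Mul(100, Pow(-27, -1)) = Mul(100, Rational(-1, 27)) = Rational(-100, 27)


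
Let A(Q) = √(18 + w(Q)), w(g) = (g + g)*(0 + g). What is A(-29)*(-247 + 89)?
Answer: -1580*√17 ≈ -6514.5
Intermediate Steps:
w(g) = 2*g² (w(g) = (2*g)*g = 2*g²)
A(Q) = √(18 + 2*Q²)
A(-29)*(-247 + 89) = √(18 + 2*(-29)²)*(-247 + 89) = √(18 + 2*841)*(-158) = √(18 + 1682)*(-158) = √1700*(-158) = (10*√17)*(-158) = -1580*√17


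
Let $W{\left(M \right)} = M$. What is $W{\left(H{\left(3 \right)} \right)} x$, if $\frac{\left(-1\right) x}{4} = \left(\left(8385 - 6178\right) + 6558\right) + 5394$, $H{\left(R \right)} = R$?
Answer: $-169908$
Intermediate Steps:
$x = -56636$ ($x = - 4 \left(\left(\left(8385 - 6178\right) + 6558\right) + 5394\right) = - 4 \left(\left(2207 + 6558\right) + 5394\right) = - 4 \left(8765 + 5394\right) = \left(-4\right) 14159 = -56636$)
$W{\left(H{\left(3 \right)} \right)} x = 3 \left(-56636\right) = -169908$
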